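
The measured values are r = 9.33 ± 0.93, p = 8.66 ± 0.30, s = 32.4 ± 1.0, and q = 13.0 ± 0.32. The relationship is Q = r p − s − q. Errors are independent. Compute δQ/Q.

0.243

Let w = r·p = 80.8. δw/w = √((1·δr/r)² + (1·δp/p)²) = √(0.00994 + 0.00120) = 0.106, so δw = 8.53.
Q = w − s − q: δQ = √(δw² + δs² + δq²) = √(72.7 + 1.00 + 0.102) = 8.59
Q = 35.4, so δQ/Q = 8.59/35.4 = 0.243.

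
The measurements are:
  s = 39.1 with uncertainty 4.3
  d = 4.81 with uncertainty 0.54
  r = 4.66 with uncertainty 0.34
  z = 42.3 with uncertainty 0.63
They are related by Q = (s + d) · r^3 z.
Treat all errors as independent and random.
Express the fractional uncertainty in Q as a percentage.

Let u = s + d = 43.9. δu = √(δs² + δd²) = √(18.5 + 0.292) = 4.33, so δu/u = 0.0987.
Q is then a monomial in u, r, z:
δQ/Q = √((δu/u)² + (3·δr/r)² + (1·δz/z)²) = √(0.00974 + 0.0479 + 0.000222) = 0.241

24.1%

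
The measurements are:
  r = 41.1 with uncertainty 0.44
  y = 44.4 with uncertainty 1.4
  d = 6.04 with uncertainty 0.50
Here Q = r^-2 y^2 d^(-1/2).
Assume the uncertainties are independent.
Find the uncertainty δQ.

0.0372

Each factor contributes (exponent × relative error)² to (δQ/Q)²:
  (-2·δr/r)² = (-2×0.0107)² = 0.000458;  (2·δy/y)² = (2×0.0315)² = 0.00398;  (−½·δd/d)² = (-0.5×0.0828)² = 0.00171
δQ/Q = √(0.00615) = 0.0784
Q = 0.475, so δQ = 0.0784 × 0.475 = 0.0372.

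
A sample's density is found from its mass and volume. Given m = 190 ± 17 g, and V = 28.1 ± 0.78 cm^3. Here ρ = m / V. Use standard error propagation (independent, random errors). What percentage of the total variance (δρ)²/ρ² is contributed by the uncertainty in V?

8.78%

(δρ/ρ)² = (1·δm/m)² + (-1·δV/V)²
  m term: (1×0.0895)² = 0.00801
  V term: (-1×0.0278)² = 0.000771
Total = 0.00878. Share from V = 0.000771/0.00878 = 0.0878.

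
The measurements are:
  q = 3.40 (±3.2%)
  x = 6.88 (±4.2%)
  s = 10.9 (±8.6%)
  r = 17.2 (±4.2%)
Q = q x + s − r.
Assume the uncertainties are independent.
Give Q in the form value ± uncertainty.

17.1 ± 1.71

Let p = q·x = 23.4. δp/p = √((1·δq/q)² + (1·δx/x)²) = √(0.00102 + 0.00176) = 0.0528, so δp = 1.24.
Q = p + s − r: δQ = √(δp² + δs² + δr²) = √(1.53 + 0.879 + 0.522) = 1.71
Q = 17.1.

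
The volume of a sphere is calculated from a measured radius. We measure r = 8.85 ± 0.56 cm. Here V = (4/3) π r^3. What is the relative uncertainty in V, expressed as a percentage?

V ∝ r^3, so δV/V = |3| · δr/r = 3 × 0.0633 = 0.190.

19.0%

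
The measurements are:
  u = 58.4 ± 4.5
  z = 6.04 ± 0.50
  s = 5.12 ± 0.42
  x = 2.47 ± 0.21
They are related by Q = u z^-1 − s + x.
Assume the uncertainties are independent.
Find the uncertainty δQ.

1.19

Let p = u·z^-1 = 9.67. δp/p = √((1·δu/u)² + (-1·δz/z)²) = √(0.00594 + 0.00685) = 0.113, so δp = 1.09.
Q = p − s + x: δQ = √(δp² + δs² + δx²) = √(1.20 + 0.176 + 0.0441) = 1.19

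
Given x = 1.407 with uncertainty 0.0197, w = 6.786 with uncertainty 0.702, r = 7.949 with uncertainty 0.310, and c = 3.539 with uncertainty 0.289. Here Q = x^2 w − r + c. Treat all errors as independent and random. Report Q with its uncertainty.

Let p = x^2·w = 13.43. δp/p = √((2·δx/x)² + (1·δw/w)²) = √(0.000784 + 0.0107) = 0.107, so δp = 1.44.
Q = p − r + c: δQ = √(δp² + δr² + δc²) = √(2.07 + 0.0961 + 0.0835) = 1.50
Q = 9.024.

9.024 ± 1.50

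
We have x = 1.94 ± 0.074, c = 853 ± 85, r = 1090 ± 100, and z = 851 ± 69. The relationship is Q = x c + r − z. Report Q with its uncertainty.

1890 ± 214

Let p = x·c = 1650. δp/p = √((1·δx/x)² + (1·δc/c)²) = √(0.00145 + 0.00993) = 0.107, so δp = 177.
Q = p + r − z: δQ = √(δp² + δr² + δz²) = √(31200 + 10000 + 4760) = 214
Q = 1890.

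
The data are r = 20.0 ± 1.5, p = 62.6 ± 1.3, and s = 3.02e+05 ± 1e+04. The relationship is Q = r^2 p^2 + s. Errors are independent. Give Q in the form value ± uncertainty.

(1.87 ± 0.244) × 10^6

Let w = r^2·p^2 = 1.57e+06. δw/w = √((2·δr/r)² + (2·δp/p)²) = √(0.0225 + 0.00173) = 0.156, so δw = 2.44e+05.
Q = w + s: δQ = √(δw² + δs²) = √(5.95e+10 + 1e+08) = 2.44e+05
Q = 1.87e+06.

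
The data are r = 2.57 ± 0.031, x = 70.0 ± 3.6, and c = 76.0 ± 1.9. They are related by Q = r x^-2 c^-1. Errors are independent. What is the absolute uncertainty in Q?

7.35e-07

For a monomial Q ∝ r, x^-2, c^-1, fractional errors add in quadrature:
  (1·δr/r)² = (1×0.0121)² = 0.000145;  (-2·δx/x)² = (-2×0.0514)² = 0.0106;  (-1·δc/c)² = (-1×0.0250)² = 0.000625
δQ/Q = √(0.0114) = 0.107
Q = 6.9e-06, so δQ = 0.107 × 6.9e-06 = 7.35e-07.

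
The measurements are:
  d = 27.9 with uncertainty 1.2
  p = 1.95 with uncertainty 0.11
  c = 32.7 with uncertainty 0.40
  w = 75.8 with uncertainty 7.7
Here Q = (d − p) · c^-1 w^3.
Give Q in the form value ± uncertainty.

(3.46 ± 1.07) × 10^5

Let u = d − p = 25.9. δu = √(δd² + δp²) = √(1.44 + 0.0121) = 1.21, so δu/u = 0.0464.
Q is then a monomial in u, c, w:
δQ/Q = √((δu/u)² + (-1·δc/c)² + (3·δw/w)²) = √(0.00216 + 0.000150 + 0.0929) = 0.309
Q = 3.46e+05, so δQ = 0.309 × 3.46e+05 = 1.07e+05.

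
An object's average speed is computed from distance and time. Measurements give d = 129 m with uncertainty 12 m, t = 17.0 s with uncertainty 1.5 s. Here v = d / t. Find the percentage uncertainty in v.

v is a product of powers, so relative uncertainties combine in quadrature:
  (1·δd/d)² = (1×0.0930)² = 0.00865;  (-1·δt/t)² = (-1×0.0882)² = 0.00779
δv/v = √(0.0164) = 0.128

12.8%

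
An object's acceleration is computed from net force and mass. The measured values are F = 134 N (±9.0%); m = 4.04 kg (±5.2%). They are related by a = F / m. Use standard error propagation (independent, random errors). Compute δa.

3.45 m/s^2

Products/powers → add relative errors in quadrature, weighted by exponent:
  (1·δF/F)² = (1×0.0900)² = 0.00810;  (-1·δm/m)² = (-1×0.0520)² = 0.00270
δa/a = √(0.0108) = 0.104
a = 33.2 m/s^2, so δa = 0.104 × 33.2 = 3.45 m/s^2.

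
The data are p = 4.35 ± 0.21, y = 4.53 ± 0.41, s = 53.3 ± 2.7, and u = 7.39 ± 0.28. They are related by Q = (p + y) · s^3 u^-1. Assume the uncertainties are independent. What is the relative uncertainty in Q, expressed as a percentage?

16.5%

Let w = p + y = 8.88. δw = √(δp² + δy²) = √(0.0441 + 0.168) = 0.461, so δw/w = 0.0519.
Q is then a monomial in w, s, u:
δQ/Q = √((δw/w)² + (3·δs/s)² + (-1·δu/u)²) = √(0.00269 + 0.0231 + 0.00144) = 0.165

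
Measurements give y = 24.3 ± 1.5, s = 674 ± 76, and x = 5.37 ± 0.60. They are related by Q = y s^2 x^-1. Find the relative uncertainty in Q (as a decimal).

0.259

Each factor contributes (exponent × relative error)² to (δQ/Q)²:
  (1·δy/y)² = (1×0.0617)² = 0.00381;  (2·δs/s)² = (2×0.113)² = 0.0509;  (-1·δx/x)² = (-1×0.112)² = 0.0125
δQ/Q = √(0.0672) = 0.259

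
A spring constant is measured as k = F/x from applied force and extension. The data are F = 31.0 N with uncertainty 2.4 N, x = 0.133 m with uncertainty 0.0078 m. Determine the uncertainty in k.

k is a product of powers, so relative uncertainties combine in quadrature:
  (1·δF/F)² = (1×0.0774)² = 0.00599;  (-1·δx/x)² = (-1×0.0586)² = 0.00344
δk/k = √(0.00943) = 0.0971
k = 233 N/m, so δk = 0.0971 × 233 = 22.6 N/m.

22.6 N/m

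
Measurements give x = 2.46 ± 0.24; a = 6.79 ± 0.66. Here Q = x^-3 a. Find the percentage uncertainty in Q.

For a monomial Q ∝ x^-3, a, fractional errors add in quadrature:
  (-3·δx/x)² = (-3×0.0976)² = 0.0857;  (1·δa/a)² = (1×0.0972)² = 0.00945
δQ/Q = √(0.0951) = 0.308

30.8%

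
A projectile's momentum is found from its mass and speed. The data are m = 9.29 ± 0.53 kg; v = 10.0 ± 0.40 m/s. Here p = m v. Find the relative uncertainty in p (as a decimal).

0.0697

Products/powers → add relative errors in quadrature, weighted by exponent:
  (1·δm/m)² = (1×0.0571)² = 0.00325;  (1·δv/v)² = (1×0.0400)² = 0.00160
δp/p = √(0.00485) = 0.0697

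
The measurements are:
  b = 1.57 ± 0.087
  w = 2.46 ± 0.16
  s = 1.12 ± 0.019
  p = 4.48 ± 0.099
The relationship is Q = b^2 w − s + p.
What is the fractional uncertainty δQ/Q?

Let h = b^2·w = 6.06. δh/h = √((2·δb/b)² + (1·δw/w)²) = √(0.0123 + 0.00423) = 0.129, so δh = 0.779.
Q = h − s + p: δQ = √(δh² + δs² + δp²) = √(0.607 + 0.000361 + 0.00980) = 0.786
Q = 9.42, so δQ/Q = 0.786/9.42 = 0.0834.

0.0834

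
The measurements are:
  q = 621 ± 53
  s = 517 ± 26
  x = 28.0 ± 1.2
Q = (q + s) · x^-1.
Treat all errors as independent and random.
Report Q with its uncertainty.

Let u = q + s = 1140. δu = √(δq² + δs²) = √(2810 + 676) = 59.0, so δu/u = 0.0519.
Q is then a monomial in u, x:
δQ/Q = √((δu/u)² + (-1·δx/x)²) = √(0.00269 + 0.00184) = 0.0673
Q = 40.6, so δQ = 0.0673 × 40.6 = 2.73.

40.6 ± 2.73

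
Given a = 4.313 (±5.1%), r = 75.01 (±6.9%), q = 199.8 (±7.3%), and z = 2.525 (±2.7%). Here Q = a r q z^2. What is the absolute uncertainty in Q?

Q is a product of powers, so relative uncertainties combine in quadrature:
  (1·δa/a)² = (1×0.0510)² = 0.00260;  (1·δr/r)² = (1×0.0690)² = 0.00476;  (1·δq/q)² = (1×0.0730)² = 0.00533;  (2·δz/z)² = (2×0.0270)² = 0.00292
δQ/Q = √(0.0156) = 0.125
Q = 412100, so δQ = 0.125 × 412100 = 51500.

51500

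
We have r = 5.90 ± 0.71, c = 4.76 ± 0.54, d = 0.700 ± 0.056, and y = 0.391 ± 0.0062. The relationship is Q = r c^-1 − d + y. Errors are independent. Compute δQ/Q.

Let p = r·c^-1 = 1.24. δp/p = √((1·δr/r)² + (-1·δc/c)²) = √(0.0145 + 0.0129) = 0.165, so δp = 0.205.
Q = p − d + y: δQ = √(δp² + δd² + δy²) = √(0.0420 + 0.00314 + 3.84e-05) = 0.213
Q = 0.930, so δQ/Q = 0.213/0.930 = 0.228.

0.228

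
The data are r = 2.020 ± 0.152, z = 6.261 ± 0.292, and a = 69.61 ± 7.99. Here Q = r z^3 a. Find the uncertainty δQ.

Products/powers → add relative errors in quadrature, weighted by exponent:
  (1·δr/r)² = (1×0.0752)² = 0.00566;  (3·δz/z)² = (3×0.0466)² = 0.0196;  (1·δa/a)² = (1×0.115)² = 0.0132
δQ/Q = √(0.0384) = 0.196
Q = 34510, so δQ = 0.196 × 34510 = 6760.

6760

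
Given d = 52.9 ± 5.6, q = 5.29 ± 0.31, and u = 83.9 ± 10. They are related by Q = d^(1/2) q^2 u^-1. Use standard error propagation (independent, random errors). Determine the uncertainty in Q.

Products/powers → add relative errors in quadrature, weighted by exponent:
  (½·δd/d)² = (0.5×0.106)² = 0.00280;  (2·δq/q)² = (2×0.0586)² = 0.0137;  (-1·δu/u)² = (-1×0.119)² = 0.0142
δQ/Q = √(0.0307) = 0.175
Q = 2.43, so δQ = 0.175 × 2.43 = 0.425.

0.425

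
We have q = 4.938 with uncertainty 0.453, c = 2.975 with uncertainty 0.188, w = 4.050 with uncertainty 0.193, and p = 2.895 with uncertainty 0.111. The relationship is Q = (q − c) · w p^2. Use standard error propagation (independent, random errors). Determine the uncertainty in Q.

Let u = q − c = 1.963. δu = √(δq² + δc²) = √(0.205 + 0.0353) = 0.490, so δu/u = 0.250.
Q is then a monomial in u, w, p:
δQ/Q = √((δu/u)² + (1·δw/w)² + (2·δp/p)²) = √(0.0624 + 0.00227 + 0.00588) = 0.266
Q = 66.63, so δQ = 0.266 × 66.63 = 17.7.

17.7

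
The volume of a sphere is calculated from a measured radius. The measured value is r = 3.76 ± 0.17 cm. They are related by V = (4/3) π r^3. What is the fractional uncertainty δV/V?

0.136

V ∝ r^3, so δV/V = |3| · δr/r = 3 × 0.0452 = 0.136.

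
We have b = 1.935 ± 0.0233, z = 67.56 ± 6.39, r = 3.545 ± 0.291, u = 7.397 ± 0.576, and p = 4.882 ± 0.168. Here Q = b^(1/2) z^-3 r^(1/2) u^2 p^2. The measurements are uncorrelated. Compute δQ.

Q is a product of powers, so relative uncertainties combine in quadrature:
  (½·δb/b)² = (0.5×0.0120)² = 3.62e-05;  (-3·δz/z)² = (-3×0.0946)² = 0.0805;  (½·δr/r)² = (0.5×0.0821)² = 0.00168;  (2·δu/u)² = (2×0.0779)² = 0.0243;  (2·δp/p)² = (2×0.0344)² = 0.00474
δQ/Q = √(0.111) = 0.334
Q = 0.01108, so δQ = 0.334 × 0.01108 = 0.00369.

0.00369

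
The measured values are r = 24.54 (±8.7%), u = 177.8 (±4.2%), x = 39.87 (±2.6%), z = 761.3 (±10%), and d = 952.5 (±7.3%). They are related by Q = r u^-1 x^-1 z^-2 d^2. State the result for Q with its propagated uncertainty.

For a monomial Q ∝ r, u^-1, x^-1, z^-2, d^2, fractional errors add in quadrature:
  (1·δr/r)² = (1×0.0870)² = 0.00757;  (-1·δu/u)² = (-1×0.0420)² = 0.00176;  (-1·δx/x)² = (-1×0.0260)² = 0.000676;  (-2·δz/z)² = (-2×0.100)² = 0.0400;  (2·δd/d)² = (2×0.0730)² = 0.0213
δQ/Q = √(0.0713) = 0.267
Q = 0.005419, so δQ = 0.267 × 0.005419 = 0.00145.

0.005419 ± 0.00145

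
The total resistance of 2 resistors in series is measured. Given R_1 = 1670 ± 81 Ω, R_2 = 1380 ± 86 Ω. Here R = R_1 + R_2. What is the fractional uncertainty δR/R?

0.0387

R is a linear combination, so absolute uncertainties add in quadrature:
  (δR_1)² = 6560;  (δR_2)² = 7400
δR = √(14000) = 118 Ω
R = 3050 Ω, so δR/R = 118/3050 = 0.0387.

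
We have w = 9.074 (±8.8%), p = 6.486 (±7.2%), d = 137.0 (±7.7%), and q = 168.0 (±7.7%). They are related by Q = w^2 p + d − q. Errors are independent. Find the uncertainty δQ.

Let h = w^2·p = 534.0. δh/h = √((2·δw/w)² + (1·δp/p)²) = √(0.0310 + 0.00518) = 0.190, so δh = 102.
Q = h + d − q: δQ = √(δh² + δd² + δq²) = √(10300 + 111 + 167) = 103

103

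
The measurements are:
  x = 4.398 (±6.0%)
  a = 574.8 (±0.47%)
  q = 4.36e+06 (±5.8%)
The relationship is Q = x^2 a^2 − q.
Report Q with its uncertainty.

Let p = x^2·a^2 = 6.391e+06. δp/p = √((2·δx/x)² + (2·δa/a)²) = √(0.0144 + 8.84e-05) = 0.120, so δp = 7.69e+05.
Q = p − q: δQ = √(δp² + δq²) = √(5.92e+11 + 6.39e+10) = 8.1e+05
Q = 2.031e+06.

(2.031 ± 0.810) × 10^6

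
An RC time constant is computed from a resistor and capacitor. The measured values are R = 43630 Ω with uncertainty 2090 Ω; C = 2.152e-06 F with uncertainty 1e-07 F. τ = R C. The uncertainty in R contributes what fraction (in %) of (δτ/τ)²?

(δτ/τ)² = (1·δR/R)² + (1·δC/C)²
  R term: (1×0.0479)² = 0.00229
  C term: (1×0.0465)² = 0.00216
Total = 0.00445. Share from R = 0.00229/0.00445 = 0.515.

51.5%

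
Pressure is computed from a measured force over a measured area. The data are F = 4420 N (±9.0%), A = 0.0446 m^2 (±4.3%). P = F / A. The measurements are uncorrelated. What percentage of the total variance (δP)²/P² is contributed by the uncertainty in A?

(δP/P)² = (1·δF/F)² + (-1·δA/A)²
  F term: (1×0.0900)² = 0.00810
  A term: (-1×0.0430)² = 0.00185
Total = 0.00995. Share from A = 0.00185/0.00995 = 0.186.

18.6%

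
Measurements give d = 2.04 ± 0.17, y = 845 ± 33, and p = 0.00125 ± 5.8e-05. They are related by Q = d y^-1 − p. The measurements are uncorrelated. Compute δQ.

Let w = d·y^-1 = 0.00241. δw/w = √((1·δd/d)² + (-1·δy/y)²) = √(0.00694 + 0.00153) = 0.0920, so δw = 0.000222.
Q = w − p: δQ = √(δw² + δp²) = √(4.94e-08 + 3.36e-09) = 0.000230

0.000230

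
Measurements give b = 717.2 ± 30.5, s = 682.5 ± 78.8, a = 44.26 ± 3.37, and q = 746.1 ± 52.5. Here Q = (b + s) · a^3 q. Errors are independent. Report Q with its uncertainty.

(9.055 ± 2.23) × 10^10

Let u = b + s = 1400. δu = √(δb² + δs²) = √(930 + 6210) = 84.5, so δu/u = 0.0604.
Q is then a monomial in u, a, q:
δQ/Q = √((δu/u)² + (3·δa/a)² + (1·δq/q)²) = √(0.00364 + 0.0522 + 0.00495) = 0.247
Q = 9.055e+10, so δQ = 0.247 × 9.055e+10 = 2.23e+10.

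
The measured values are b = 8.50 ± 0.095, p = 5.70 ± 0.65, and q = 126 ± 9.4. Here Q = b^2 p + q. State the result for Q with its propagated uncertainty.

Let w = b^2·p = 412. δw/w = √((2·δb/b)² + (1·δp/p)²) = √(0.000500 + 0.0130) = 0.116, so δw = 47.9.
Q = w + q: δQ = √(δw² + δq²) = √(2290 + 88.4) = 48.8
Q = 538.

538 ± 48.8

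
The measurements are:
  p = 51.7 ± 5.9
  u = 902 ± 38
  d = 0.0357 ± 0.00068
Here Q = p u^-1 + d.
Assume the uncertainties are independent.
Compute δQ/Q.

0.0753

Let w = p·u^-1 = 0.0573. δw/w = √((1·δp/p)² + (-1·δu/u)²) = √(0.0130 + 0.00177) = 0.122, so δw = 0.00697.
Q = w + d: δQ = √(δw² + δd²) = √(4.86e-05 + 4.62e-07) = 0.00701
Q = 0.0930, so δQ/Q = 0.00701/0.0930 = 0.0753.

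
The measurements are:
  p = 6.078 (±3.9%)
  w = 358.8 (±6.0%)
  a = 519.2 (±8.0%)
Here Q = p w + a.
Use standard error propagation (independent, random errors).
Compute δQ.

Let h = p·w = 2181. δh/h = √((1·δp/p)² + (1·δw/w)²) = √(0.00152 + 0.00360) = 0.0716, so δh = 156.
Q = h + a: δQ = √(δh² + δa²) = √(24400 + 1730) = 161

161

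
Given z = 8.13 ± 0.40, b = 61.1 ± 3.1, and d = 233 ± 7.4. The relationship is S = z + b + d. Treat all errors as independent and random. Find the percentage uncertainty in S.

Each term contributes (cᵢ δxᵢ)² to (δS)²:
  (δz)² = 0.160;  (δb)² = 9.61;  (δd)² = 54.8
δS = √(64.5) = 8.03
S = 302, so δS/S = 8.03/302 = 0.0266.

2.66%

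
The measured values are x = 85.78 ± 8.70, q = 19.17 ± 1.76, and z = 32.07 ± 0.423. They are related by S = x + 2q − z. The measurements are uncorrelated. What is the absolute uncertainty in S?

9.39

For a sum/difference, combine absolute errors in quadrature:
  (δx)² = 75.7;  (2·δq)² = 12.4;  (δz)² = 0.179
δS = √(88.3) = 9.39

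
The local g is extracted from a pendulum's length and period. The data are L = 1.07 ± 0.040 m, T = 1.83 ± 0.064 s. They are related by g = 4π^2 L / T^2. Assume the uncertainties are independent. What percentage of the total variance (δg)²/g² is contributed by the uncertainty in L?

22.2%

(δg/g)² = (1·δL/L)² + (-2·δT/T)²
  L term: (1×0.0374)² = 0.00140
  T term: (-2×0.0350)² = 0.00489
Total = 0.00629. Share from L = 0.00140/0.00629 = 0.222.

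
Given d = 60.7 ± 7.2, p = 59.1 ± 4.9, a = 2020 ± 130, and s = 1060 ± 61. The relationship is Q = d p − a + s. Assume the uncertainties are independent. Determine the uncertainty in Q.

539

Let w = d·p = 3590. δw/w = √((1·δd/d)² + (1·δp/p)²) = √(0.0141 + 0.00687) = 0.145, so δw = 519.
Q = w − a + s: δQ = √(δw² + δa² + δs²) = √(2.7e+05 + 16900 + 3720) = 539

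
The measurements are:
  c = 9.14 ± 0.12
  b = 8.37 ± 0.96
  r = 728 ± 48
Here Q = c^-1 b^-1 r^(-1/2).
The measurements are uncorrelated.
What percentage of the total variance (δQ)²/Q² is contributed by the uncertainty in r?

(δQ/Q)² = (-1·δc/c)² + (-1·δb/b)² + (−½·δr/r)²
  c term: (-1×0.0131)² = 0.000172
  b term: (-1×0.115)² = 0.0132
  r term: (-0.5×0.0659)² = 0.00109
Total = 0.0144. Share from r = 0.00109/0.0144 = 0.0754.

7.54%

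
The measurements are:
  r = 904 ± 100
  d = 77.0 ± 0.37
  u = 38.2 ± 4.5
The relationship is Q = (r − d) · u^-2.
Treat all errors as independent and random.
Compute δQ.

0.150

Let w = r − d = 827. δw = √(δr² + δd²) = √(10000 + 0.137) = 100, so δw/w = 0.121.
Q is then a monomial in w, u:
δQ/Q = √((δw/w)² + (-2·δu/u)²) = √(0.0146 + 0.0555) = 0.265
Q = 0.567, so δQ = 0.265 × 0.567 = 0.150.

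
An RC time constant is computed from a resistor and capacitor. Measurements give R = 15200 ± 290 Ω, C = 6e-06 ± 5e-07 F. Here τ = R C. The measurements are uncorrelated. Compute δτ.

0.00780 s

Products/powers → add relative errors in quadrature, weighted by exponent:
  (1·δR/R)² = (1×0.0191)² = 0.000364;  (1·δC/C)² = (1×0.0833)² = 0.00694
δτ/τ = √(0.00731) = 0.0855
τ = 0.0912 s, so δτ = 0.0855 × 0.0912 = 0.00780 s.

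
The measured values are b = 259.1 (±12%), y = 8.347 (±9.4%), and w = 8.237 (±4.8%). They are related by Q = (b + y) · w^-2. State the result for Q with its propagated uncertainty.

Let u = b + y = 267.4. δu = √(δb² + δy²) = √(967 + 0.616) = 31.1, so δu/u = 0.116.
Q is then a monomial in u, w:
δQ/Q = √((δu/u)² + (-2·δw/w)²) = √(0.0135 + 0.00922) = 0.151
Q = 3.942, so δQ = 0.151 × 3.942 = 0.594.

3.942 ± 0.594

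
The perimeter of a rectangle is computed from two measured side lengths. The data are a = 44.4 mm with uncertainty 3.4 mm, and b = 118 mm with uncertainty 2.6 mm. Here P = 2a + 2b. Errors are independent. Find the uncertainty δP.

Sums and differences: (δP)² = Σ (cᵢ δxᵢ)².
  (2·δa)² = 46.2;  (2·δb)² = 27.0
δP = √(73.3) = 8.56 mm

8.56 mm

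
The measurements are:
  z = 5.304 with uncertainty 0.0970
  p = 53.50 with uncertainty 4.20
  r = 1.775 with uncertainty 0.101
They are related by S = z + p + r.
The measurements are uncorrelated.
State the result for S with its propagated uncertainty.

60.58 ± 4.20

Sums and differences: (δS)² = Σ (cᵢ δxᵢ)².
  (δz)² = 0.00941;  (δp)² = 17.6;  (δr)² = 0.0102
δS = √(17.7) = 4.20
S = 60.58.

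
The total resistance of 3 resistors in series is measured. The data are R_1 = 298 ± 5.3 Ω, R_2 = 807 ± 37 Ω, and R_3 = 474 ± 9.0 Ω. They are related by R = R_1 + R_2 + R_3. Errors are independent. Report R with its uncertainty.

R is a linear combination, so absolute uncertainties add in quadrature:
  (δR_1)² = 28.1;  (δR_2)² = 1370;  (δR_3)² = 81.0
δR = √(1480) = 38.4 Ω
R = 1580 Ω.

1580 ± 38.4 Ω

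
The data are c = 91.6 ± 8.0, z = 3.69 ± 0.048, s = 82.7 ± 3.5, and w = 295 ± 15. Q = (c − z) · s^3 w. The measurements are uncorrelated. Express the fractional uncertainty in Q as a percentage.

Let u = c − z = 87.9. δu = √(δc² + δz²) = √(64.0 + 0.00230) = 8.00, so δu/u = 0.0910.
Q is then a monomial in u, s, w:
δQ/Q = √((δu/u)² + (3·δs/s)² + (1·δw/w)²) = √(0.00828 + 0.0161 + 0.00259) = 0.164

16.4%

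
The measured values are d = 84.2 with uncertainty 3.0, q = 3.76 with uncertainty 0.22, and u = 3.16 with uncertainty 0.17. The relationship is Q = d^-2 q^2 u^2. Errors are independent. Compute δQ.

Each factor contributes (exponent × relative error)² to (δQ/Q)²:
  (-2·δd/d)² = (-2×0.0356)² = 0.00508;  (2·δq/q)² = (2×0.0585)² = 0.0137;  (2·δu/u)² = (2×0.0538)² = 0.0116
δQ/Q = √(0.0303) = 0.174
Q = 0.0199, so δQ = 0.174 × 0.0199 = 0.00347.

0.00347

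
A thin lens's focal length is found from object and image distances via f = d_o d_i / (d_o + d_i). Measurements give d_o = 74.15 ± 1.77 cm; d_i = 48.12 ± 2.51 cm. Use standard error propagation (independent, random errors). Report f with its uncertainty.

∂f/∂d_o = (d_i/(d_o+d_i))² = 0.155;  ∂f/∂d_i = (d_o/(d_o+d_i))² = 0.368
δf = √((∂f/∂d_o · δd_o)² + (∂f/∂d_i · δd_i)²) = √(0.0752 + 0.852) = 0.963 cm
f = 29.18 cm.

29.18 ± 0.963 cm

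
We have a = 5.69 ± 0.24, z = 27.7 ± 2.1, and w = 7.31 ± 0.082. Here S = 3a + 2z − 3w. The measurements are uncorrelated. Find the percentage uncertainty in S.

8.45%

Each term contributes (cᵢ δxᵢ)² to (δS)²:
  (3·δa)² = 0.518;  (2·δz)² = 17.6;  (3·δw)² = 0.0605
δS = √(18.2) = 4.27
S = 50.5, so δS/S = 4.27/50.5 = 0.0845.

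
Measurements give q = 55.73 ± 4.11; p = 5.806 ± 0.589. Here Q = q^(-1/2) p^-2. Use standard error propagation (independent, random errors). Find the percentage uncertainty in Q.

Each factor contributes (exponent × relative error)² to (δQ/Q)²:
  (−½·δq/q)² = (-0.5×0.0737)² = 0.00136;  (-2·δp/p)² = (-2×0.101)² = 0.0412
δQ/Q = √(0.0425) = 0.206

20.6%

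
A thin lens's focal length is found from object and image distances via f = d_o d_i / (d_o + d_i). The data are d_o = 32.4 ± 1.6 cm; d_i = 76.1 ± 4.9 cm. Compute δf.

0.900 cm

∂f/∂d_o = (d_i/(d_o+d_i))² = 0.492;  ∂f/∂d_i = (d_o/(d_o+d_i))² = 0.0892
δf = √((∂f/∂d_o · δd_o)² + (∂f/∂d_i · δd_i)²) = √(0.620 + 0.191) = 0.900 cm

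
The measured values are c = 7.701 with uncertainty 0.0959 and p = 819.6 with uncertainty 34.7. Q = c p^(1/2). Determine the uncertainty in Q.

Products/powers → add relative errors in quadrature, weighted by exponent:
  (1·δc/c)² = (1×0.0125)² = 0.000155;  (½·δp/p)² = (0.5×0.0423)² = 0.000448
δQ/Q = √(0.000603) = 0.0246
Q = 220.5, so δQ = 0.0246 × 220.5 = 5.41.

5.41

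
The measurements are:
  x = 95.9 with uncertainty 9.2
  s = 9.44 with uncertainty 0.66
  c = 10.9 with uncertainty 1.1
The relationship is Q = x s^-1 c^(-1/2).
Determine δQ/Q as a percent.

12.9%

For a monomial Q ∝ x, s^-1, c^(-1/2), fractional errors add in quadrature:
  (1·δx/x)² = (1×0.0959)² = 0.00920;  (-1·δs/s)² = (-1×0.0699)² = 0.00489;  (−½·δc/c)² = (-0.5×0.101)² = 0.00255
δQ/Q = √(0.0166) = 0.129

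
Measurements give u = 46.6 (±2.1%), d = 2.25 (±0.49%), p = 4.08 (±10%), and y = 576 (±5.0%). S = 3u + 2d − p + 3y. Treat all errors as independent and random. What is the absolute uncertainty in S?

86.5

S is a linear combination, so absolute uncertainties add in quadrature:
  (3·δu)² = 8.62;  (2·δd)² = 0.000486;  (δp)² = 0.166;  (3·δy)² = 7460
δS = √(7470) = 86.5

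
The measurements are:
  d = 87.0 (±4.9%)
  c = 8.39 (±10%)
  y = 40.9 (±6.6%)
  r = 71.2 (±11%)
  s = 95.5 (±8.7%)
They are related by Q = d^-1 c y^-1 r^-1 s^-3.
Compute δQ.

Since Q is a product/quotient, work with relative uncertainties:
  (-1·δd/d)² = (-1×0.0490)² = 0.00240;  (1·δc/c)² = (1×0.100)² = 0.0100;  (-1·δy/y)² = (-1×0.0660)² = 0.00436;  (-1·δr/r)² = (-1×0.110)² = 0.0121;  (-3·δs/s)² = (-3×0.0870)² = 0.0681
δQ/Q = √(0.0970) = 0.311
Q = 3.8e-11, so δQ = 0.311 × 3.8e-11 = 1.18e-11.

1.18e-11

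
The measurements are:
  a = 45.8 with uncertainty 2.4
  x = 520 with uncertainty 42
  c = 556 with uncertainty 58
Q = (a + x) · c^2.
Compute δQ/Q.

0.221

Let u = a + x = 566. δu = √(δa² + δx²) = √(5.76 + 1760) = 42.1, so δu/u = 0.0744.
Q is then a monomial in u, c:
δQ/Q = √((δu/u)² + (2·δc/c)²) = √(0.00553 + 0.0435) = 0.221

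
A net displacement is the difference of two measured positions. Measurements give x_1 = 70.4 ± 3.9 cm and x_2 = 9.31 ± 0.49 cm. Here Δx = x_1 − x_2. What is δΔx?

Sums and differences: (δΔx)² = Σ (cᵢ δxᵢ)².
  (δx_1)² = 15.2;  (δx_2)² = 0.240
δΔx = √(15.5) = 3.93 cm

3.93 cm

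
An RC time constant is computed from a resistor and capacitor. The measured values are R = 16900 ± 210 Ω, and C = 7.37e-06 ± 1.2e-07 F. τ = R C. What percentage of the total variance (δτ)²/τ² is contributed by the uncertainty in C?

63.2%

(δτ/τ)² = (1·δR/R)² + (1·δC/C)²
  R term: (1×0.0124)² = 0.000154
  C term: (1×0.0163)² = 0.000265
Total = 0.000420. Share from C = 0.000265/0.000420 = 0.632.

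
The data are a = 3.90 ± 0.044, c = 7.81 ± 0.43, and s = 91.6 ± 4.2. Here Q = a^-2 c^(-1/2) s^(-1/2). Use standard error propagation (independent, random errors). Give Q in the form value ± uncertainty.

0.00246 ± 0.000104

Products/powers → add relative errors in quadrature, weighted by exponent:
  (-2·δa/a)² = (-2×0.0113)² = 0.000509;  (−½·δc/c)² = (-0.5×0.0551)² = 0.000758;  (−½·δs/s)² = (-0.5×0.0459)² = 0.000526
δQ/Q = √(0.00179) = 0.0423
Q = 0.00246, so δQ = 0.0423 × 0.00246 = 0.000104.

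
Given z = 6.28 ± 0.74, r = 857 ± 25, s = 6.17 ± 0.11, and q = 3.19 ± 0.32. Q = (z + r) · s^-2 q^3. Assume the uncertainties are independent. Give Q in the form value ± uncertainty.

Let u = z + r = 863. δu = √(δz² + δr²) = √(0.548 + 625) = 25.0, so δu/u = 0.0290.
Q is then a monomial in u, s, q:
δQ/Q = √((δu/u)² + (-2·δs/s)² + (3·δq/q)²) = √(0.000839 + 0.00127 + 0.0906) = 0.304
Q = 736, so δQ = 0.304 × 736 = 224.

736 ± 224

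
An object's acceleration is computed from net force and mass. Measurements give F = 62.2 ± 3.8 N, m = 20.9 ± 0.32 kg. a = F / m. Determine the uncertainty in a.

0.187 m/s^2

Relative error in a monomial: (δa/a)² = Σ (nᵢ · δxᵢ/xᵢ)².
  (1·δF/F)² = (1×0.0611)² = 0.00373;  (-1·δm/m)² = (-1×0.0153)² = 0.000234
δa/a = √(0.00397) = 0.0630
a = 2.98 m/s^2, so δa = 0.0630 × 2.98 = 0.187 m/s^2.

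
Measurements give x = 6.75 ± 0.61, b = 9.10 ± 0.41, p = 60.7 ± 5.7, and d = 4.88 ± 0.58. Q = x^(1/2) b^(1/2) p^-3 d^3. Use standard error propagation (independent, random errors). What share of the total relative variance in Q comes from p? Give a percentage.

(δQ/Q)² = (½·δx/x)² + (½·δb/b)² + (-3·δp/p)² + (3·δd/d)²
  x term: (0.5×0.0904)² = 0.00204
  b term: (0.5×0.0451)² = 0.000507
  p term: (-3×0.0939)² = 0.0794
  d term: (3×0.119)² = 0.127
Total = 0.209. Share from p = 0.0794/0.209 = 0.380.

38.0%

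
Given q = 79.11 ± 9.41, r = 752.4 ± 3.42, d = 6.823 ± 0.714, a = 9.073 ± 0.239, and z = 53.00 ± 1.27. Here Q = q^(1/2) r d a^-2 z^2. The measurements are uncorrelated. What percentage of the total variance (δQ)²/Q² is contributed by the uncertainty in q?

(δQ/Q)² = (½·δq/q)² + (1·δr/r)² + (1·δd/d)² + (-2·δa/a)² + (2·δz/z)²
  q term: (0.5×0.119)² = 0.00354
  r term: (1×0.00455)² = 2.07e-05
  d term: (1×0.105)² = 0.0110
  a term: (-2×0.0263)² = 0.00278
  z term: (2×0.0240)² = 0.00230
Total = 0.0196. Share from q = 0.00354/0.0196 = 0.181.

18.1%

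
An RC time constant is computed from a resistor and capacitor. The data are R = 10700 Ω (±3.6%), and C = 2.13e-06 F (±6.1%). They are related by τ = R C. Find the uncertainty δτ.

0.00161 s

τ is a product of powers, so relative uncertainties combine in quadrature:
  (1·δR/R)² = (1×0.0360)² = 0.00130;  (1·δC/C)² = (1×0.0610)² = 0.00372
δτ/τ = √(0.00502) = 0.0708
τ = 0.0228 s, so δτ = 0.0708 × 0.0228 = 0.00161 s.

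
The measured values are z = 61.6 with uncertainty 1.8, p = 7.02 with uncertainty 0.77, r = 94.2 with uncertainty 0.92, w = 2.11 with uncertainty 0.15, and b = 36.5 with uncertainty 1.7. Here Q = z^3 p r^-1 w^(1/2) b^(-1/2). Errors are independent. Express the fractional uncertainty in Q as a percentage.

14.7%

Since Q is a product/quotient, work with relative uncertainties:
  (3·δz/z)² = (3×0.0292)² = 0.00768;  (1·δp/p)² = (1×0.110)² = 0.0120;  (-1·δr/r)² = (-1×0.00977)² = 9.54e-05;  (½·δw/w)² = (0.5×0.0711)² = 0.00126;  (−½·δb/b)² = (-0.5×0.0466)² = 0.000542
δQ/Q = √(0.0216) = 0.147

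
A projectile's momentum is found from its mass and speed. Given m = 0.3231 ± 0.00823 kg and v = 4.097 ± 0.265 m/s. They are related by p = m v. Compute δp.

0.0920 kg·m/s

For a monomial p ∝ m, v, fractional errors add in quadrature:
  (1·δm/m)² = (1×0.0255)² = 0.000649;  (1·δv/v)² = (1×0.0647)² = 0.00418
δp/p = √(0.00483) = 0.0695
p = 1.324 kg·m/s, so δp = 0.0695 × 1.324 = 0.0920 kg·m/s.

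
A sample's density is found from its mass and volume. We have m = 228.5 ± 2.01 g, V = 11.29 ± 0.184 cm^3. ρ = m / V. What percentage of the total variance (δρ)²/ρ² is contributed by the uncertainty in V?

77.4%

(δρ/ρ)² = (1·δm/m)² + (-1·δV/V)²
  m term: (1×0.00880)² = 7.74e-05
  V term: (-1×0.0163)² = 0.000266
Total = 0.000343. Share from V = 0.000266/0.000343 = 0.774.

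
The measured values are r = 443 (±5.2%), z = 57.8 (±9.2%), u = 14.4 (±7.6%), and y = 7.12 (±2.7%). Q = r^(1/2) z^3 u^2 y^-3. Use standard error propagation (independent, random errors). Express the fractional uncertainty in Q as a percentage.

Since Q is a product/quotient, work with relative uncertainties:
  (½·δr/r)² = (0.5×0.0520)² = 0.000676;  (3·δz/z)² = (3×0.0920)² = 0.0762;  (2·δu/u)² = (2×0.0760)² = 0.0231;  (-3·δy/y)² = (-3×0.0270)² = 0.00656
δQ/Q = √(0.107) = 0.326

32.6%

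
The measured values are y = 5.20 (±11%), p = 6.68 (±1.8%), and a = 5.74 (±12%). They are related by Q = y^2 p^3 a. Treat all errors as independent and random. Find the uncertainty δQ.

11900

For a monomial Q ∝ y^2, p^3, a, fractional errors add in quadrature:
  (2·δy/y)² = (2×0.110)² = 0.0484;  (3·δp/p)² = (3×0.0180)² = 0.00292;  (1·δa/a)² = (1×0.120)² = 0.0144
δQ/Q = √(0.0657) = 0.256
Q = 46300, so δQ = 0.256 × 46300 = 11900.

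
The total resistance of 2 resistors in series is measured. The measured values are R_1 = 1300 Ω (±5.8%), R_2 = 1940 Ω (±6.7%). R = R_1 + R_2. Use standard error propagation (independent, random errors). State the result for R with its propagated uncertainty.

Each term contributes (cᵢ δxᵢ)² to (δR)²:
  (δR_1)² = 5690;  (δR_2)² = 16900
δR = √(22600) = 150 Ω
R = 3240 Ω.

3240 ± 150 Ω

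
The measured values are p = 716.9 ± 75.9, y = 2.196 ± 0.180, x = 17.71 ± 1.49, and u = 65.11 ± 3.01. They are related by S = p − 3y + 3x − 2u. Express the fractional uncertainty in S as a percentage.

For a sum/difference, combine absolute errors in quadrature:
  (δp)² = 5760;  (3·δy)² = 0.292;  (3·δx)² = 20.0;  (2·δu)² = 36.2
δS = √(5820) = 76.3
S = 633.2, so δS/S = 76.3/633.2 = 0.120.

12.0%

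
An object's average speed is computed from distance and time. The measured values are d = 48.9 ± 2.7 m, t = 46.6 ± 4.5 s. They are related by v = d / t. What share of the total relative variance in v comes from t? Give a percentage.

(δv/v)² = (1·δd/d)² + (-1·δt/t)²
  d term: (1×0.0552)² = 0.00305
  t term: (-1×0.0966)² = 0.00933
Total = 0.0124. Share from t = 0.00933/0.0124 = 0.754.

75.4%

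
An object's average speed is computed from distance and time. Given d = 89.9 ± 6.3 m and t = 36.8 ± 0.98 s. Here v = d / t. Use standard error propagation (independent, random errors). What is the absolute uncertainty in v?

Each factor contributes (exponent × relative error)² to (δv/v)²:
  (1·δd/d)² = (1×0.0701)² = 0.00491;  (-1·δt/t)² = (-1×0.0266)² = 0.000709
δv/v = √(0.00562) = 0.0750
v = 2.44 m/s, so δv = 0.0750 × 2.44 = 0.183 m/s.

0.183 m/s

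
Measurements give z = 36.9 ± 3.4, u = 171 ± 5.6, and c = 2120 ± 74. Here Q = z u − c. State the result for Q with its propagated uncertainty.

4190 ± 621

Let p = z·u = 6310. δp/p = √((1·δz/z)² + (1·δu/u)²) = √(0.00849 + 0.00107) = 0.0978, so δp = 617.
Q = p − c: δQ = √(δp² + δc²) = √(3.81e+05 + 5480) = 621
Q = 4190.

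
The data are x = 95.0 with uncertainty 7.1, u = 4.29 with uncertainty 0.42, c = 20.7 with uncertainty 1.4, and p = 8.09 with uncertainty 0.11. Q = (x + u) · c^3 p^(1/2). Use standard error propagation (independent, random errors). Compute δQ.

5.39e+05

Let w = x + u = 99.3. δw = √(δx² + δu²) = √(50.4 + 0.176) = 7.11, so δw/w = 0.0716.
Q is then a monomial in w, c, p:
δQ/Q = √((δw/w)² + (3·δc/c)² + (½·δp/p)²) = √(0.00513 + 0.0412 + 4.62e-05) = 0.215
Q = 2.5e+06, so δQ = 0.215 × 2.5e+06 = 5.39e+05.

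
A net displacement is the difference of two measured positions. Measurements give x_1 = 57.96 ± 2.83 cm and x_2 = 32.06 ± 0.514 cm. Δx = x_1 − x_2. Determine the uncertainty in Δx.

Sums and differences: (δΔx)² = Σ (cᵢ δxᵢ)².
  (δx_1)² = 8.01;  (δx_2)² = 0.264
δΔx = √(8.27) = 2.88 cm

2.88 cm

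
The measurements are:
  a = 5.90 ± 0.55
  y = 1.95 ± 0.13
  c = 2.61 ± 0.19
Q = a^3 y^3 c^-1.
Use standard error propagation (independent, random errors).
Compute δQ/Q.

Q is a product of powers, so relative uncertainties combine in quadrature:
  (3·δa/a)² = (3×0.0932)² = 0.0782;  (3·δy/y)² = (3×0.0667)² = 0.0400;  (-1·δc/c)² = (-1×0.0728)² = 0.00530
δQ/Q = √(0.124) = 0.351

0.351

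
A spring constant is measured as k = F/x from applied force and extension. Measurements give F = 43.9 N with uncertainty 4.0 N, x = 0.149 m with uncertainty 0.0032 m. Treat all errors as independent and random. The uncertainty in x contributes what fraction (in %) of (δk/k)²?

(δk/k)² = (1·δF/F)² + (-1·δx/x)²
  F term: (1×0.0911)² = 0.00830
  x term: (-1×0.0215)² = 0.000461
Total = 0.00876. Share from x = 0.000461/0.00876 = 0.0526.

5.26%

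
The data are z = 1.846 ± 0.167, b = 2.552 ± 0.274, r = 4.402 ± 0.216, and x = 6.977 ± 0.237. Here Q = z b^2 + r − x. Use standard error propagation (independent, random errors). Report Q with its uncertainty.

Let p = z·b^2 = 12.02. δp/p = √((1·δz/z)² + (2·δb/b)²) = √(0.00818 + 0.0461) = 0.233, so δp = 2.80.
Q = p + r − x: δQ = √(δp² + δr² + δx²) = √(7.85 + 0.0467 + 0.0562) = 2.82
Q = 9.447.

9.447 ± 2.82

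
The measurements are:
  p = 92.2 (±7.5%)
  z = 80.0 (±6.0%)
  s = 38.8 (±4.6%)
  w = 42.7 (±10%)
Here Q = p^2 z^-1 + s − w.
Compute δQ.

17.8

Let h = p^2·z^-1 = 106. δh/h = √((2·δp/p)² + (-1·δz/z)²) = √(0.0225 + 0.00360) = 0.162, so δh = 17.2.
Q = h + s − w: δQ = √(δh² + δs² + δw²) = √(295 + 3.19 + 18.2) = 17.8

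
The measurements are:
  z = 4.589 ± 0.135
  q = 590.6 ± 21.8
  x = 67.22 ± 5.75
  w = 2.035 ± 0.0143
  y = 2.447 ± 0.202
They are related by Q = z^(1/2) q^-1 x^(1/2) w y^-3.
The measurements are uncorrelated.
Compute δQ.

Each factor contributes (exponent × relative error)² to (δQ/Q)²:
  (½·δz/z)² = (0.5×0.0294)² = 0.000216;  (-1·δq/q)² = (-1×0.0369)² = 0.00136;  (½·δx/x)² = (0.5×0.0855)² = 0.00183;  (1·δw/w)² = (1×0.00703)² = 4.94e-05;  (-3·δy/y)² = (-3×0.0826)² = 0.0613
δQ/Q = √(0.0648) = 0.255
Q = 0.004130, so δQ = 0.255 × 0.004130 = 0.00105.

0.00105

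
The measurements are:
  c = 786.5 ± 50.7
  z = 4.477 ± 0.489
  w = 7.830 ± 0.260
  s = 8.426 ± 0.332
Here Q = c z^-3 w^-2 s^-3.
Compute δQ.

8.61e-05

Q is a product of powers, so relative uncertainties combine in quadrature:
  (1·δc/c)² = (1×0.0645)² = 0.00416;  (-3·δz/z)² = (-3×0.109)² = 0.107;  (-2·δw/w)² = (-2×0.0332)² = 0.00441;  (-3·δs/s)² = (-3×0.0394)² = 0.0140
δQ/Q = √(0.130) = 0.360
Q = 0.0002390, so δQ = 0.360 × 0.0002390 = 8.61e-05.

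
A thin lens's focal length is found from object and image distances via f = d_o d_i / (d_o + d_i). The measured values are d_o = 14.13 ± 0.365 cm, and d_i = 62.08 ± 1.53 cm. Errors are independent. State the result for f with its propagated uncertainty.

11.51 ± 0.248 cm

∂f/∂d_o = (d_i/(d_o+d_i))² = 0.664;  ∂f/∂d_i = (d_o/(d_o+d_i))² = 0.0344
δf = √((∂f/∂d_o · δd_o)² + (∂f/∂d_i · δd_i)²) = √(0.0587 + 0.00277) = 0.248 cm
f = 11.51 cm.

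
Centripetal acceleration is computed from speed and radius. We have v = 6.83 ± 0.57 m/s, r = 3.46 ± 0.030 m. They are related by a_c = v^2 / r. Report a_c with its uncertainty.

13.5 ± 2.25 m/s^2

a_c is a product of powers, so relative uncertainties combine in quadrature:
  (2·δv/v)² = (2×0.0835)² = 0.0279;  (-1·δr/r)² = (-1×0.00867)² = 7.52e-05
δa_c/a_c = √(0.0279) = 0.167
a_c = 13.5 m/s^2, so δa_c = 0.167 × 13.5 = 2.25 m/s^2.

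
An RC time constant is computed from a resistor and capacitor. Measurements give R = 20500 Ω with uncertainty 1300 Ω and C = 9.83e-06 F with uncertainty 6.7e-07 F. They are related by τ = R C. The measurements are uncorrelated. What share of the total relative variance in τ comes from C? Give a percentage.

(δτ/τ)² = (1·δR/R)² + (1·δC/C)²
  R term: (1×0.0634)² = 0.00402
  C term: (1×0.0682)² = 0.00465
Total = 0.00867. Share from C = 0.00465/0.00867 = 0.536.

53.6%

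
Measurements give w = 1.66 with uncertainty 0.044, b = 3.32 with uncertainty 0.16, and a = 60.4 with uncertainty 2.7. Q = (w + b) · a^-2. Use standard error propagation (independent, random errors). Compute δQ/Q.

Let u = w + b = 4.98. δu = √(δw² + δb²) = √(0.00194 + 0.0256) = 0.166, so δu/u = 0.0333.
Q is then a monomial in u, a:
δQ/Q = √((δu/u)² + (-2·δa/a)²) = √(0.00111 + 0.00799) = 0.0954

0.0954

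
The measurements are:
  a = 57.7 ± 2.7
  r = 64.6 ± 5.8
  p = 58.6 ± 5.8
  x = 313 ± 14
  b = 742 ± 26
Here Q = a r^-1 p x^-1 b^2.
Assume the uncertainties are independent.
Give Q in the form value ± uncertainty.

92100 ± 15100

For a monomial Q ∝ a, r^-1, p, x^-1, b^2, fractional errors add in quadrature:
  (1·δa/a)² = (1×0.0468)² = 0.00219;  (-1·δr/r)² = (-1×0.0898)² = 0.00806;  (1·δp/p)² = (1×0.0990)² = 0.00980;  (-1·δx/x)² = (-1×0.0447)² = 0.00200;  (2·δb/b)² = (2×0.0350)² = 0.00491
δQ/Q = √(0.0270) = 0.164
Q = 92100, so δQ = 0.164 × 92100 = 15100.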